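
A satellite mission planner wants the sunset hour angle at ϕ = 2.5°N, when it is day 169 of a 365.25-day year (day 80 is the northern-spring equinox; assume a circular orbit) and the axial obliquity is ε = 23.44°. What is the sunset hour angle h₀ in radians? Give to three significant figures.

h₀ = 1.59 rad

Solar longitude: L_s = 360° × (169 − 80)/365.25 = 87.721°.
sin δ = sin 23.44° × sin 87.721° = 0.39747, so δ = +23.420°.
cos h₀ = −tan ϕ · tan δ = −tan(+2.5°) × tan(+23.420°) = -0.0189, so h₀ = 1.5897 rad = 91.08°.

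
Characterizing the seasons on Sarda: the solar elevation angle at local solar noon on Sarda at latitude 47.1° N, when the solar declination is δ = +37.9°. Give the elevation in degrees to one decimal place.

80.8°

At local noon the hour angle is zero, so the zenith angle equals |φ − δ| = |+47.1° − (+37.900°)| = 9.200°.
Elevation = 90° − 9.200° = 80.8°.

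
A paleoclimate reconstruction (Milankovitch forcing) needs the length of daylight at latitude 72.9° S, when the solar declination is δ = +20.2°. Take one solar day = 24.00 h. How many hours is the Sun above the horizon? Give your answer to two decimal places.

cos h₀ = −tan ϕ · tan δ = 1.1960 ≥ 1, so the Sun never rises (polar night) and h₀ = 0.
Daylight = 2h₀/(2π) × 24.00 h = (0.0000/π) × 24.00 = 0.00 h.

0.00 h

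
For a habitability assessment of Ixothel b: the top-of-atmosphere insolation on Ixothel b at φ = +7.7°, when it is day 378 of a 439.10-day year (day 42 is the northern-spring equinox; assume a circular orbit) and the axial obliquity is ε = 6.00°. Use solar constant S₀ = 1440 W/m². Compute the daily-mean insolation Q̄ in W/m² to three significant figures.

Q̄ ≈ 442 W/m²

Solar longitude: λ_s = 360° × (378 − 42)/439.10 = 275.473°.
sin δ = sin 6.00° × sin 275.473° = -0.10405, so δ = -5.973°.
cos H₀ = −tan(+7.7°) tan(-5.973°) = 0.0141, H₀ = 1.5567 rad.
Bracket: H₀ sin φ sin δ + cos φ cos δ sin H₀ = 1.5567×0.13399×-0.10405 + 0.99098×0.99457×0.99990 = -0.021703 + 0.985500 = 0.963797.
Q̄ = (S₀/π) × [bracket] = (1440/π) × 0.963797 = 441.8 W/m².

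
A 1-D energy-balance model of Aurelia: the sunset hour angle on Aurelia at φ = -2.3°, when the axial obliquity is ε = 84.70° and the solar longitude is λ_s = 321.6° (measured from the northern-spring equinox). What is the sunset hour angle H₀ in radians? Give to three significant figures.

H₀ = 1.60 rad

Solar declination: sin δ = sin ε · sin λ_s = sin 84.70° × sin 321.6° = -0.61849, so δ = -38.206°.
cos H₀ = −tan φ · tan δ = −tan(-2.3°) × tan(-38.206°) = -0.0316, so H₀ = 1.6024 rad = 91.81°.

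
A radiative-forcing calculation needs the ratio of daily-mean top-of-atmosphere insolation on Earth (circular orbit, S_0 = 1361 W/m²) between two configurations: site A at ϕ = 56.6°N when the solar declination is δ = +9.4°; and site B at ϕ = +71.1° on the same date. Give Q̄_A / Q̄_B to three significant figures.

Q̄_A / Q̄_B ≈ 1.29

— Configuration A (ϕ=+56.6°):
cos h₀ = −tan(+56.6°) tan(+9.400°) = -0.2511, h₀ = 1.8246 rad.
Bracket: h₀ sin ϕ sin δ + cos ϕ cos δ sin h₀ = 1.8246×0.83485×0.16333 + 0.55048×0.98657×0.96797 = 0.248795 + 0.525692 = 0.774487.
Q̄ = (S_0/π) × [bracket] = (1361/π) × 0.774487 = 335.52 W/m².
— Configuration B (ϕ=+71.1°):
cos h₀ = −tan(+71.1°) tan(+9.400°) = -0.4835, h₀ = 2.0755 rad.
Bracket: h₀ sin ϕ sin δ + cos ϕ cos δ sin h₀ = 2.0755×0.94609×0.16333 + 0.32392×0.98657×0.87533 = 0.320716 + 0.279729 = 0.600445.
Q̄ = (S_0/π) × [bracket] = (1361/π) × 0.600445 = 260.12 W/m².
Ratio Q̄_A / Q̄_B = 335.52 / 260.12 = 1.290.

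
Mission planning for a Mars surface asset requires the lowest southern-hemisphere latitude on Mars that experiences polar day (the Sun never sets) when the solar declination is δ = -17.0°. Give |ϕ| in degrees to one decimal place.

Polar day requires cos h₀ = −tan ϕ tan δ ≤ −1, i.e. tan ϕ tan δ ≥ 1.
The boundary is |tan ϕ| · |tan δ| = 1, so |ϕ| = 90° − |δ| = 90° − 17.0° = 73.0° in the southern hemisphere.

|ϕ| = 73.0°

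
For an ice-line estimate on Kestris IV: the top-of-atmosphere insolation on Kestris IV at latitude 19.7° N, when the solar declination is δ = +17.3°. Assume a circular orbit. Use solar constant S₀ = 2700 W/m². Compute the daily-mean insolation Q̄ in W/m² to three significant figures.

cos H₀ = −tan(+19.7°) tan(+17.300°) = -0.1115, H₀ = 1.6825 rad.
Bracket: H₀ sin φ sin δ + cos φ cos δ sin H₀ = 1.6825×0.33710×0.29737 + 0.94147×0.95476×0.99376 = 0.168660 + 0.893269 = 1.061929.
Q̄ = (S₀/π) × [bracket] = (2700/π) × 1.061929 = 912.7 W/m².

Q̄ ≈ 913 W/m²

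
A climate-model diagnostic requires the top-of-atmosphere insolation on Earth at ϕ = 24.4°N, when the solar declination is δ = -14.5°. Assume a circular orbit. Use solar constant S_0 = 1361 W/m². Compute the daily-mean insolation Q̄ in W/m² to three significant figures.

cos h₀ = −tan(+24.4°) tan(-14.500°) = 0.1173, h₀ = 1.4532 rad.
Bracket: h₀ sin ϕ sin δ + cos ϕ cos δ sin h₀ = 1.4532×0.41310×-0.25038 + 0.91068×0.96815×0.99309 = -0.150307 + 0.875582 = 0.725275.
Q̄ = (S_0/π) × [bracket] = (1361/π) × 0.725275 = 314.2 W/m².

Q̄ ≈ 314 W/m²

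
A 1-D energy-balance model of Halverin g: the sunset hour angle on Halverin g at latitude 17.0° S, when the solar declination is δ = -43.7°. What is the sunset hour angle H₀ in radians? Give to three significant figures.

cos H₀ = −tan φ · tan δ = −tan(-17.0°) × tan(-43.700°) = -0.2922, so H₀ = 1.8673 rad = 106.99°.

H₀ = 1.87 rad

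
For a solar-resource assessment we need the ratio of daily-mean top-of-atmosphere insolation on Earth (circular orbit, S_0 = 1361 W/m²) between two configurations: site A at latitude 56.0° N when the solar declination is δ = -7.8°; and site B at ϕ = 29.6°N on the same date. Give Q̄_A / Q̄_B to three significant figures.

Q̄_A / Q̄_B ≈ 0.512

— Configuration A (ϕ=+56.0°):
cos h₀ = −tan(+56.0°) tan(-7.800°) = 0.2031, h₀ = 1.3663 rad.
Bracket: h₀ sin ϕ sin δ + cos ϕ cos δ sin h₀ = 1.3663×0.82904×-0.13572 + 0.55919×0.99075×0.97916 = -0.153732 + 0.542472 = 0.388740.
Q̄ = (S_0/π) × [bracket] = (1361/π) × 0.388740 = 168.41 W/m².
— Configuration B (ϕ=+29.6°):
cos h₀ = −tan(+29.6°) tan(-7.800°) = 0.0778, h₀ = 1.4929 rad.
Bracket: h₀ sin ϕ sin δ + cos ϕ cos δ sin h₀ = 1.4929×0.49394×-0.13572 + 0.86949×0.99075×0.99697 = -0.100080 + 0.858837 = 0.758757.
Q̄ = (S_0/π) × [bracket] = (1361/π) × 0.758757 = 328.71 W/m².
Ratio Q̄_A / Q̄_B = 168.41 / 328.71 = 0.5123.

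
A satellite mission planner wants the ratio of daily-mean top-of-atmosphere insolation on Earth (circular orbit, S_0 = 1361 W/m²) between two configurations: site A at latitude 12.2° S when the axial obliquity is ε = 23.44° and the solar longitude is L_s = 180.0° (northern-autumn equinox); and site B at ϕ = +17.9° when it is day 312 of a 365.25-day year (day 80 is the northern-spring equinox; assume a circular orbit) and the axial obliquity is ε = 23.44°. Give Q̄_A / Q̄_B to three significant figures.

— Configuration A (ϕ=-12.2°):
Solar declination: sin δ = sin ε · sin L_s = sin 23.44° × sin 180.0° = 0.00000, so δ = +0.000°.
cos h₀ = −tan(-12.2°) tan(+0.000°) = 0.0000, h₀ = 1.5708 rad.
Bracket: h₀ sin ϕ sin δ + cos ϕ cos δ sin h₀ = 1.5708×-0.21132×0.00000 + 0.97742×1.00000×1.00000 = -0.000000 + 0.977420 = 0.977420.
Q̄ = (S_0/π) × [bracket] = (1361/π) × 0.977420 = 423.44 W/m².
— Configuration B (ϕ=+17.9°):
Solar longitude: L_s = 360° × (312 − 80)/365.25 = 228.665°.
sin δ = sin 23.44° × sin 228.665° = -0.29869, so δ = -17.379°.
cos h₀ = −tan(+17.9°) tan(-17.379°) = 0.1011, h₀ = 1.4695 rad.
Bracket: h₀ sin ϕ sin δ + cos ϕ cos δ sin h₀ = 1.4695×0.30736×-0.29869 + 0.95159×0.95435×0.99488 = -0.134908 + 0.903500 = 0.768592.
Q̄ = (S_0/π) × [bracket] = (1361/π) × 0.768592 = 332.97 W/m².
Ratio Q̄_A / Q̄_B = 423.44 / 332.97 = 1.272.

Q̄_A / Q̄_B ≈ 1.27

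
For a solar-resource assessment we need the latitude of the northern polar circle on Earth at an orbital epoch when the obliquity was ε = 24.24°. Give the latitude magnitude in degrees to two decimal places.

The polar circle is the lowest latitude that experiences at least one full rotation of continuous daylight at the northern-summer solstice; it lies at |φ| = 90° − ε = 90° − 24.24° = 65.76°.

65.76°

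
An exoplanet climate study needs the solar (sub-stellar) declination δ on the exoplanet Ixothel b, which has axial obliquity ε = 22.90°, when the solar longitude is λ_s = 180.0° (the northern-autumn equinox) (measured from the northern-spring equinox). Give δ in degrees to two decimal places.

δ = +0.00°

sin δ = sin ε · sin λ_s = sin 22.90° × sin 180.0° = 0.000000.
δ = arcsin(0.000000) = +0.00°.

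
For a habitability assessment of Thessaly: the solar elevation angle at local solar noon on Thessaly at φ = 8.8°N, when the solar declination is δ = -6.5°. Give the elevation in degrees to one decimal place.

At local noon the hour angle is zero, so the zenith angle equals |φ − δ| = |+8.8° − (-6.500°)| = 15.300°.
Elevation = 90° − 15.300° = 74.7°.

74.7°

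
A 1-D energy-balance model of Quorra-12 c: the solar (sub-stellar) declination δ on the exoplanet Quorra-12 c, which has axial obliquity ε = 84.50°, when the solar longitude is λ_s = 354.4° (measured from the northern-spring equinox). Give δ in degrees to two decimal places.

sin δ = sin ε · sin λ_s = sin 84.50° × sin 354.4° = -0.097134.
δ = arcsin(-0.097134) = -5.57°.

δ = -5.57°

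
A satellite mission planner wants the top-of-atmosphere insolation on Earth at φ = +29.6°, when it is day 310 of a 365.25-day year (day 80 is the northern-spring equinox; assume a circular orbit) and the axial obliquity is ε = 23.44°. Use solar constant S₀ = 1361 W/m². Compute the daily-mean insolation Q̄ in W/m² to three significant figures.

Solar longitude: λ_s = 360° × (310 − 80)/365.25 = 226.694°.
sin δ = sin 23.44° × sin 226.694° = -0.28947, so δ = -16.826°.
cos H₀ = −tan(+29.6°) tan(-16.826°) = 0.1718, H₀ = 1.3981 rad.
Bracket: H₀ sin φ sin δ + cos φ cos δ sin H₀ = 1.3981×0.49394×-0.28947 + 0.86949×0.95719×0.98513 = -0.199901 + 0.819891 = 0.619990.
Q̄ = (S₀/π) × [bracket] = (1361/π) × 0.619990 = 268.6 W/m².

Q̄ ≈ 269 W/m²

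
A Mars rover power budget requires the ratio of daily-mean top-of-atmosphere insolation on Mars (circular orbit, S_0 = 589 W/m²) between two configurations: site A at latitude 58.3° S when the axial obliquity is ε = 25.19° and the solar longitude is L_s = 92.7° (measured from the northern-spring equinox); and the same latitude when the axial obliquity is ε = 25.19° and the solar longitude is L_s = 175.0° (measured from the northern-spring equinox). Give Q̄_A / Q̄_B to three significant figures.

— Configuration A (ϕ=-58.3°):
Solar declination: sin δ = sin ε · sin L_s = sin 25.19° × sin 92.7° = 0.42515, so δ = +25.160°.
cos h₀ = −tan(-58.3°) tan(+25.160°) = 0.7605, h₀ = 0.7067 rad.
Bracket: h₀ sin ϕ sin δ + cos ϕ cos δ sin h₀ = 0.7067×-0.85081×0.42515 + 0.52547×0.90512×0.64930 = -0.255629 + 0.308816 = 0.053187.
Q̄ = (S_0/π) × [bracket] = (589/π) × 0.053187 = 9.9717 W/m².
— Configuration B (ϕ=-58.3°):
Solar declination: sin δ = sin ε · sin L_s = sin 25.19° × sin 175.0° = 0.03710, so δ = +2.126°.
cos h₀ = −tan(-58.3°) tan(+2.126°) = 0.0601, h₀ = 1.5107 rad.
Bracket: h₀ sin ϕ sin δ + cos ϕ cos δ sin h₀ = 1.5107×-0.85081×0.03710 + 0.52547×0.99931×0.99819 = -0.047685 + 0.524157 = 0.476472.
Q̄ = (S_0/π) × [bracket] = (589/π) × 0.476472 = 89.331 W/m².
Ratio Q̄_A / Q̄_B = 9.9717 / 89.331 = 0.1116.

Q̄_A / Q̄_B ≈ 0.112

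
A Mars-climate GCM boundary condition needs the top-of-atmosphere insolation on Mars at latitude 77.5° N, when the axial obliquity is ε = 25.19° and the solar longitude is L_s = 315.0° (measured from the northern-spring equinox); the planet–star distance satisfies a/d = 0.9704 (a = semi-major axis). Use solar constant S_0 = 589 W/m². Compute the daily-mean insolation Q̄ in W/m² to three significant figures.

Solar declination: sin δ = sin ε · sin L_s = sin 25.19° × sin 315.0° = -0.30096, so δ = -17.515°.
cos h₀ = −tan(+77.5°) tan(-17.515°) = 1.4235 ≥ 1 ⇒ polar night, h₀ = 0 and Q̄ = 0.
Inverse-square distance factor (a/d)² = 0.9704² = 0.941676.

Q̄ ≈ 0.00 W/m²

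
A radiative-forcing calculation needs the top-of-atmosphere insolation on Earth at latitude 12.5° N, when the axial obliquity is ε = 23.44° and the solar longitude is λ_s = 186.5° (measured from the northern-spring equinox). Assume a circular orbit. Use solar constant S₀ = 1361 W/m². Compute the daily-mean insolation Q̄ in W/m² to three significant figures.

Q̄ ≈ 416 W/m²

Solar declination: sin δ = sin ε · sin λ_s = sin 23.44° × sin 186.5° = -0.04503, so δ = -2.581°.
cos H₀ = −tan(+12.5°) tan(-2.581°) = 0.0100, H₀ = 1.5608 rad.
Bracket: H₀ sin φ sin δ + cos φ cos δ sin H₀ = 1.5608×0.21644×-0.04503 + 0.97630×0.99899×0.99995 = -0.015212 + 0.975265 = 0.960053.
Q̄ = (S₀/π) × [bracket] = (1361/π) × 0.960053 = 415.9 W/m².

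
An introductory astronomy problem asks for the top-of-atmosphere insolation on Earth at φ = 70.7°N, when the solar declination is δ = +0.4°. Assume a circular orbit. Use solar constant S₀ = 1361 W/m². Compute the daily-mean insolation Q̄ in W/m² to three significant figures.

Q̄ ≈ 148 W/m²

cos H₀ = −tan(+70.7°) tan(+0.400°) = -0.0199, H₀ = 1.5907 rad.
Bracket: H₀ sin φ sin δ + cos φ cos δ sin H₀ = 1.5907×0.94380×0.00698 + 0.33051×0.99998×0.99980 = 0.010479 + 0.330437 = 0.340916.
Q̄ = (S₀/π) × [bracket] = (1361/π) × 0.340916 = 147.7 W/m².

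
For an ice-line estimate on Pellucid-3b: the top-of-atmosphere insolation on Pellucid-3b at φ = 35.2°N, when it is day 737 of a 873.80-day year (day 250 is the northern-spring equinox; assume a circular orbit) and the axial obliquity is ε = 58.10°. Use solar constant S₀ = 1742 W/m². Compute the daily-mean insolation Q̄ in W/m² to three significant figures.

Q̄ ≈ 293 W/m²

Solar longitude: λ_s = 360° × (737 − 250)/873.80 = 200.641°.
sin δ = sin 58.10° × sin 200.641° = -0.29927, so δ = -17.414°.
cos H₀ = −tan(+35.2°) tan(-17.414°) = 0.2213, H₀ = 1.3477 rad.
Bracket: H₀ sin φ sin δ + cos φ cos δ sin H₀ = 1.3477×0.57643×-0.29927 + 0.81714×0.95417×0.97522 = -0.232489 + 0.760370 = 0.527881.
Q̄ = (S₀/π) × [bracket] = (1742/π) × 0.527881 = 292.7 W/m².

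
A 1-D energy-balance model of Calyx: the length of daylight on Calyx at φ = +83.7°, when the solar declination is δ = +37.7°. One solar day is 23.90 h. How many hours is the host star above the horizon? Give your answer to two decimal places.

23.90 h

Sunrise equation: cos H₀ = −tan φ · tan δ = -7.0007 ≤ −1, so the host star never sets (polar day) and H₀ = π.
Daylight = 2H₀/(2π) × 23.90 h = (3.1416/π) × 23.90 = 23.90 h.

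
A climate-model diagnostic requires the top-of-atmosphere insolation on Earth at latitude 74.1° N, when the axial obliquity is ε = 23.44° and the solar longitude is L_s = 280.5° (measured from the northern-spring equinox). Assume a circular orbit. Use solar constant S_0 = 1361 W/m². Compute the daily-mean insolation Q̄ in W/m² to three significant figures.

Q̄ ≈ 0.00 W/m²

Solar declination: sin δ = sin ε · sin L_s = sin 23.44° × sin 280.5° = -0.39113, so δ = -23.025°.
cos h₀ = −tan(+74.1°) tan(-23.025°) = 1.4919 ≥ 1 ⇒ polar night, h₀ = 0 and Q̄ = 0.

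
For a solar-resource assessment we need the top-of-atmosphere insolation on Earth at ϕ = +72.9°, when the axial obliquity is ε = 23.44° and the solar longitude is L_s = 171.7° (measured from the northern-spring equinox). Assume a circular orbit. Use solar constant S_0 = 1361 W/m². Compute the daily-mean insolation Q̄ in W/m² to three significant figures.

Q̄ ≈ 167 W/m²

Solar declination: sin δ = sin ε · sin L_s = sin 23.44° × sin 171.7° = 0.05742, so δ = +3.292°.
cos h₀ = −tan(+72.9°) tan(+3.292°) = -0.1870, h₀ = 1.7589 rad.
Bracket: h₀ sin ϕ sin δ + cos ϕ cos δ sin h₀ = 1.7589×0.95579×0.05742 + 0.29404×0.99835×0.98237 = 0.096531 + 0.288379 = 0.384910.
Q̄ = (S_0/π) × [bracket] = (1361/π) × 0.384910 = 166.8 W/m².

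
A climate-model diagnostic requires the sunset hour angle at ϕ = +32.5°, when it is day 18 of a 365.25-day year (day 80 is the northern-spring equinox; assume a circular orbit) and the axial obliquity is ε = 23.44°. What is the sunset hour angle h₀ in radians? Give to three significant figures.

Solar longitude: L_s = 360° × (18 − 80)/365.25 = -61.109°, i.e. -61.109° + 360° = 298.891°.
sin δ = sin 23.44° × sin 298.891° = -0.34828, so δ = -20.382°.
cos h₀ = −tan ϕ · tan δ = −tan(+32.5°) × tan(-20.382°) = 0.2367, so h₀ = 1.3318 rad = 76.31°.

h₀ = 1.33 rad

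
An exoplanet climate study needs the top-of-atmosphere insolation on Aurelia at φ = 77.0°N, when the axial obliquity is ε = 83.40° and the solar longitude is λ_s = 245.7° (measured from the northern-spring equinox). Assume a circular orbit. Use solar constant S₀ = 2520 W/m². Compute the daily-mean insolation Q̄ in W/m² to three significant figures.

Q̄ ≈ 0.00 W/m²

Solar declination: sin δ = sin ε · sin λ_s = sin 83.40° × sin 245.7° = -0.90536, so δ = -64.872°.
cos H₀ = −tan(+77.0°) tan(-64.872°) = 9.2351 ≥ 1 ⇒ polar night, H₀ = 0 and Q̄ = 0.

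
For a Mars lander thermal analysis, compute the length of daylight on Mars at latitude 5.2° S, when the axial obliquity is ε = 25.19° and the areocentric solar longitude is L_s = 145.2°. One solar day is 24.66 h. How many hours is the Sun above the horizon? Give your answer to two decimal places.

12.15 h

sin δ = sin 25.19° × sin 145.2° = 0.24291, so δ = +14.058°.
cos h₀ = −tan ϕ · tan δ = −tan(-5.2°) × tan(+14.058°) = 0.0228, so h₀ = 1.5480 rad = 88.69°.
Daylight = 2h₀/(2π) × 24.66 h = (1.5480/π) × 24.66 = 12.15 h.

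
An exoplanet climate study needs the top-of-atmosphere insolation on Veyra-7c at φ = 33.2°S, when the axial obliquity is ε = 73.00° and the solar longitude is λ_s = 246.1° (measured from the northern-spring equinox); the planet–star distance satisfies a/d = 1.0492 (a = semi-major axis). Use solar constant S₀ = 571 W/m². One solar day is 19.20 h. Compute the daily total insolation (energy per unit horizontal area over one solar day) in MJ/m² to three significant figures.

Solar declination: sin δ = sin ε · sin λ_s = sin 73.00° × sin 246.1° = -0.87431, so δ = -60.963°.
cos H₀ = −tan(-33.2°) tan(-60.963°) = -1.1787 ≤ −1 ⇒ polar day, H₀ = π.
Bracket: H₀ sin φ sin δ + cos φ cos δ sin H₀ = 3.1416×-0.54756×-0.87431 + 0.83676×0.48538×0.00000 = 1.504001 + 0.000000 = 1.504001.
Inverse-square distance factor (a/d)² = 1.0492² = 1.100821.
Q̄ = (S₀/π) × 1.100821 × [bracket] = (571/π) × 1.100821 × 1.504001 = 300.92 W/m².
Daily total = Q̄ × 19.20 h × 3600 s/h = 300.92 × 19.20 × 3600 / 10⁶ = 20.80 MJ/m².

20.8 MJ/m²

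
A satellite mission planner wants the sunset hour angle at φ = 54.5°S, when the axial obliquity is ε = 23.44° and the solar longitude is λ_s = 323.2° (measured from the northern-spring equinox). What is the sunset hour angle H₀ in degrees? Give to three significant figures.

Solar declination: sin δ = sin ε · sin λ_s = sin 23.44° × sin 323.2° = -0.23828, so δ = -13.785°.
cos H₀ = −tan φ · tan δ = −tan(-54.5°) × tan(-13.785°) = -0.3440, so H₀ = 1.9219 rad = 110.12°.

H₀ = 110°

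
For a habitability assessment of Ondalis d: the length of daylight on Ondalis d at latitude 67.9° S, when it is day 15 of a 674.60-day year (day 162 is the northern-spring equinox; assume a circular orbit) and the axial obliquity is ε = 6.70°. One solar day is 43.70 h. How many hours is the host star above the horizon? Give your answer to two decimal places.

Solar longitude: L_s = 360° × (15 − 162)/674.60 = -78.446°, i.e. -78.446° + 360° = 281.554°.
sin δ = sin 6.70° × sin 281.554° = -0.11431, so δ = -6.564°.
cos h₀ = −tan ϕ · tan δ = −tan(-67.9°) × tan(-6.564°) = -0.2834, so h₀ = 1.8581 rad = 106.46°.
Daylight = 2h₀/(2π) × 43.70 h = (1.8581/π) × 43.70 = 25.85 h.

25.85 h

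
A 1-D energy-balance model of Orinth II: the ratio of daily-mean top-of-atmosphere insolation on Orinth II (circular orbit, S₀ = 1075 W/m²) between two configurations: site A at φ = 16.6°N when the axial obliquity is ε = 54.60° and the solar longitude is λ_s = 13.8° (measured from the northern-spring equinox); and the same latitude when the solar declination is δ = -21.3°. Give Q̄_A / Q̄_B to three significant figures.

— Configuration A (φ=+16.6°):
Solar declination: sin δ = sin ε · sin λ_s = sin 54.60° × sin 13.8° = 0.19444, so δ = +11.212°.
cos H₀ = −tan(+16.6°) tan(+11.212°) = -0.0591, H₀ = 1.6299 rad.
Bracket: H₀ sin φ sin δ + cos φ cos δ sin H₀ = 1.6299×0.28569×0.19444 + 0.95832×0.98092×0.99825 = 0.090540 + 0.938390 = 1.028930.
Q̄ = (S₀/π) × [bracket] = (1075/π) × 1.028930 = 352.08 W/m².
— Configuration B (φ=+16.6°):
cos H₀ = −tan(+16.6°) tan(-21.300°) = 0.1162, H₀ = 1.4543 rad.
Bracket: H₀ sin φ sin δ + cos φ cos δ sin H₀ = 1.4543×0.28569×-0.36325 + 0.95832×0.93169×0.99322 = -0.150923 + 0.886804 = 0.735881.
Q̄ = (S₀/π) × [bracket] = (1075/π) × 0.735881 = 251.81 W/m².
Ratio Q̄_A / Q̄_B = 352.08 / 251.81 = 1.398.

Q̄_A / Q̄_B ≈ 1.40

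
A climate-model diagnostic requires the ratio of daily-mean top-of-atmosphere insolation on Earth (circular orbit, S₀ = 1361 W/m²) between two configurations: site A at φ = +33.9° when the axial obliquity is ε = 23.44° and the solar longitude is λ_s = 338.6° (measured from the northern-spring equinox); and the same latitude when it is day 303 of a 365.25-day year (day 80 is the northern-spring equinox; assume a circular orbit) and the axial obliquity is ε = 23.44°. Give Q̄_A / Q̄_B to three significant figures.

Q̄_A / Q̄_B ≈ 1.18

— Configuration A (φ=+33.9°):
Solar declination: sin δ = sin ε · sin λ_s = sin 23.44° × sin 338.6° = -0.14514, so δ = -8.346°.
cos H₀ = −tan(+33.9°) tan(-8.346°) = 0.0986, H₀ = 1.4721 rad.
Bracket: H₀ sin φ sin δ + cos φ cos δ sin H₀ = 1.4721×0.55775×-0.14514 + 0.83001×0.98941×0.99513 = -0.119169 + 0.817221 = 0.698052.
Q̄ = (S₀/π) × [bracket] = (1361/π) × 0.698052 = 302.41 W/m².
— Configuration B (φ=+33.9°):
Solar longitude: λ_s = 360° × (303 − 80)/365.25 = 219.795°.
sin δ = sin 23.44° × sin 219.795° = -0.25460, so δ = -14.750°.
cos H₀ = −tan(+33.9°) tan(-14.750°) = 0.1769, H₀ = 1.3929 rad.
Bracket: H₀ sin φ sin δ + cos φ cos δ sin H₀ = 1.3929×0.55775×-0.25460 + 0.83001×0.96705×0.98423 = -0.197796 + 0.790003 = 0.592207.
Q̄ = (S₀/π) × [bracket] = (1361/π) × 0.592207 = 256.56 W/m².
Ratio Q̄_A / Q̄_B = 302.41 / 256.56 = 1.179.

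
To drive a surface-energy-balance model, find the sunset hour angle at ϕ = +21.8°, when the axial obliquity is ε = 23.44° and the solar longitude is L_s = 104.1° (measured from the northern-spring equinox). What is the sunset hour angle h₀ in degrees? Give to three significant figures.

Solar declination: sin δ = sin ε · sin L_s = sin 23.44° × sin 104.1° = 0.38580, so δ = +22.694°.
cos h₀ = −tan ϕ · tan δ = −tan(+21.8°) × tan(+22.694°) = -0.1673, so h₀ = 1.7388 rad = 99.63°.

h₀ = 99.6°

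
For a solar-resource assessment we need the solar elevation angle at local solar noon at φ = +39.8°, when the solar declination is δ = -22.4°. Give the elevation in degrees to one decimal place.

At local noon the hour angle is zero, so the zenith angle equals |φ − δ| = |+39.8° − (-22.400°)| = 62.200°.
Elevation = 90° − 62.200° = 27.8°.

27.8°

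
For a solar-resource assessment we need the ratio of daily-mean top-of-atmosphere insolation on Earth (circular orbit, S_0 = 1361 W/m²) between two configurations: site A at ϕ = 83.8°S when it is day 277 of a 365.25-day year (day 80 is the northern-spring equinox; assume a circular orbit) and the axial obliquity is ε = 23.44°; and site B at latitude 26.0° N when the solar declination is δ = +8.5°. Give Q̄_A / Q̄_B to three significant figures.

Q̄_A / Q̄_B ≈ 0.309

— Configuration A (ϕ=-83.8°):
Solar longitude: L_s = 360° × (277 − 80)/365.25 = 194.168°.
sin δ = sin 23.44° × sin 194.168° = -0.09737, so δ = -5.588°.
cos h₀ = −tan(-83.8°) tan(-5.588°) = -0.9006, h₀ = 2.6919 rad.
Bracket: h₀ sin ϕ sin δ + cos ϕ cos δ sin h₀ = 2.6919×-0.99415×-0.09737 + 0.10800×0.99525×0.43473 = 0.260577 + 0.046728 = 0.307305.
Q̄ = (S_0/π) × [bracket] = (1361/π) × 0.307305 = 133.13 W/m².
— Configuration B (ϕ=+26.0°):
cos h₀ = −tan(+26.0°) tan(+8.500°) = -0.0729, h₀ = 1.6438 rad.
Bracket: h₀ sin ϕ sin δ + cos ϕ cos δ sin h₀ = 1.6438×0.43837×0.14781 + 0.89879×0.98902×0.99734 = 0.106511 + 0.886557 = 0.993068.
Q̄ = (S_0/π) × [bracket] = (1361/π) × 0.993068 = 430.22 W/m².
Ratio Q̄_A / Q̄_B = 133.13 / 430.22 = 0.3094.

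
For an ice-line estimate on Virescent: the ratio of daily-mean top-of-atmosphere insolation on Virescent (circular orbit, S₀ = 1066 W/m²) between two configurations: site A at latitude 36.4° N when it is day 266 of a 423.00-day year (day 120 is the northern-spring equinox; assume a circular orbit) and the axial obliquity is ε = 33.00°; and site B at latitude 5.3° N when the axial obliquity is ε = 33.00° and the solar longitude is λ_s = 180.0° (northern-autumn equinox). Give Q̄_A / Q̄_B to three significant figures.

— Configuration A (φ=+36.4°):
Solar longitude: λ_s = 360° × (266 − 120)/423.00 = 124.255°.
sin δ = sin 33.00° × sin 124.255° = 0.45016, so δ = +26.754°.
cos H₀ = −tan(+36.4°) tan(+26.754°) = -0.3717, H₀ = 1.9516 rad.
Bracket: H₀ sin φ sin δ + cos φ cos δ sin H₀ = 1.9516×0.59342×0.45016 + 0.80489×0.89295×0.92836 = 0.521339 + 0.667237 = 1.188576.
Q̄ = (S₀/π) × [bracket] = (1066/π) × 1.188576 = 403.31 W/m².
— Configuration B (φ=+5.3°):
Solar declination: sin δ = sin ε · sin λ_s = sin 33.00° × sin 180.0° = 0.00000, so δ = +0.000°.
cos H₀ = −tan(+5.3°) tan(+0.000°) = -0.0000, H₀ = 1.5708 rad.
Bracket: H₀ sin φ sin δ + cos φ cos δ sin H₀ = 1.5708×0.09237×0.00000 + 0.99572×1.00000×1.00000 = 0.000000 + 0.995720 = 0.995720.
Q̄ = (S₀/π) × [bracket] = (1066/π) × 0.995720 = 337.87 W/m².
Ratio Q̄_A / Q̄_B = 403.31 / 337.87 = 1.194.

Q̄_A / Q̄_B ≈ 1.19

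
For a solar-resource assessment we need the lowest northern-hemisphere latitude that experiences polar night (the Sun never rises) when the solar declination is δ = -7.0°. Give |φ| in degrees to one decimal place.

|φ| = 83.0°

Polar night requires cos H₀ = −tan φ tan δ ≥ 1, i.e. tan φ tan δ ≤ −1.
The boundary is |tan φ| · |tan δ| = 1, so |φ| = 90° − |δ| = 90° − 7.0° = 83.0° in the northern hemisphere.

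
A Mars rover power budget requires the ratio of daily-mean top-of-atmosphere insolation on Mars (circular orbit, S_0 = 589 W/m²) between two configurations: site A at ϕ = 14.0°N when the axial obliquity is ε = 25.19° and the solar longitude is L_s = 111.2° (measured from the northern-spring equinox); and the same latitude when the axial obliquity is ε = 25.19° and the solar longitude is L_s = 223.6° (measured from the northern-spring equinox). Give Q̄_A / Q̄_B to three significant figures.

Q̄_A / Q̄_B ≈ 1.28

— Configuration A (ϕ=+14.0°):
Solar declination: sin δ = sin ε · sin L_s = sin 25.19° × sin 111.2° = 0.39682, so δ = +23.379°.
cos h₀ = −tan(+14.0°) tan(+23.379°) = -0.1078, h₀ = 1.6788 rad.
Bracket: h₀ sin ϕ sin δ + cos ϕ cos δ sin h₀ = 1.6788×0.24192×0.39682 + 0.97030×0.91790×0.99417 = 0.161163 + 0.885446 = 1.046609.
Q̄ = (S_0/π) × [bracket] = (589/π) × 1.046609 = 196.22 W/m².
— Configuration B (ϕ=+14.0°):
Solar declination: sin δ = sin ε · sin L_s = sin 25.19° × sin 223.6° = -0.29352, so δ = -17.069°.
cos h₀ = −tan(+14.0°) tan(-17.069°) = 0.0766, h₀ = 1.4942 rad.
Bracket: h₀ sin ϕ sin δ + cos ϕ cos δ sin h₀ = 1.4942×0.24192×-0.29352 + 0.97030×0.95595×0.99707 = -0.106101 + 0.924841 = 0.818740.
Q̄ = (S_0/π) × [bracket] = (589/π) × 0.818740 = 153.50 W/m².
Ratio Q̄_A / Q̄_B = 196.22 / 153.50 = 1.278.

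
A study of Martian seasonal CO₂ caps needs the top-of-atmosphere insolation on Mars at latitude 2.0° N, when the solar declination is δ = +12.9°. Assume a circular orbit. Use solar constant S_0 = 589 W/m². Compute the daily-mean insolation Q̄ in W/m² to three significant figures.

Q̄ ≈ 185 W/m²

cos h₀ = −tan(+2.0°) tan(+12.900°) = -0.0080, h₀ = 1.5788 rad.
Bracket: h₀ sin ϕ sin δ + cos ϕ cos δ sin h₀ = 1.5788×0.03490×0.22325 + 0.99939×0.97476×0.99997 = 0.012301 + 0.974136 = 0.986437.
Q̄ = (S_0/π) × [bracket] = (589/π) × 0.986437 = 184.9 W/m².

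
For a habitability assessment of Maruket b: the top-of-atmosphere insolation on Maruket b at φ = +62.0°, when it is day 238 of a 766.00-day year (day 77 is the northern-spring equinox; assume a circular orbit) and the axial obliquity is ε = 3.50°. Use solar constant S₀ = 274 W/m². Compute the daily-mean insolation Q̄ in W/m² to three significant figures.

Q̄ ≈ 48.3 W/m²

Solar longitude: λ_s = 360° × (238 − 77)/766.00 = 75.666°.
sin δ = sin 3.50° × sin 75.666° = 0.05915, so δ = +3.391°.
cos H₀ = −tan(+62.0°) tan(+3.391°) = -0.1114, H₀ = 1.6825 rad.
Bracket: H₀ sin φ sin δ + cos φ cos δ sin H₀ = 1.6825×0.88295×0.05915 + 0.46947×0.99825×0.99377 = 0.087871 + 0.465729 = 0.553600.
Q̄ = (S₀/π) × [bracket] = (274/π) × 0.553600 = 48.28 W/m².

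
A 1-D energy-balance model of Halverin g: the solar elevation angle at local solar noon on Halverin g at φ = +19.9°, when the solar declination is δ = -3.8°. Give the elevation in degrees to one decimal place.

At local noon the hour angle is zero, so the zenith angle equals |φ − δ| = |+19.9° − (-3.800°)| = 23.700°.
Elevation = 90° − 23.700° = 66.3°.

66.3°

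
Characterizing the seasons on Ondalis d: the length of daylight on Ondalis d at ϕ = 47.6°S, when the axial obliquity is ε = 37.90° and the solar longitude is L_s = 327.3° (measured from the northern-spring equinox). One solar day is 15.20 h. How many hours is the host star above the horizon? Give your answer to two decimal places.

9.51 h

Solar declination: sin δ = sin ε · sin L_s = sin 37.90° × sin 327.3° = -0.33186, so δ = -19.382°.
cos h₀ = −tan ϕ · tan δ = −tan(-47.6°) × tan(-19.382°) = -0.3853, so h₀ = 1.9663 rad = 112.66°.
Daylight = 2h₀/(2π) × 15.20 h = (1.9663/π) × 15.20 = 9.51 h.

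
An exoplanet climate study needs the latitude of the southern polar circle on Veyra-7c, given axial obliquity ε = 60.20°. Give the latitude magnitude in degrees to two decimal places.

29.80°

The polar circle is the lowest latitude that experiences at least one full rotation of continuous darkness at the northern-summer solstice; it lies at |ϕ| = 90° − ε = 90° − 60.20° = 29.80°.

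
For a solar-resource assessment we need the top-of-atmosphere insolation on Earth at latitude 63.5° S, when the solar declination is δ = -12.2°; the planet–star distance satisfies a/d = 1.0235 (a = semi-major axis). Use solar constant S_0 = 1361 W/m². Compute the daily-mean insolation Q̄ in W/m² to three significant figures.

Q̄ ≈ 352 W/m²

cos h₀ = −tan(-63.5°) tan(-12.200°) = -0.4336, h₀ = 2.0193 rad.
Bracket: h₀ sin ϕ sin δ + cos ϕ cos δ sin h₀ = 2.0193×-0.89493×-0.21132 + 0.44620×0.97742×0.90108 = 0.381883 + 0.392983 = 0.774866.
Inverse-square distance factor (a/d)² = 1.0235² = 1.047552.
Q̄ = (S_0/π) × 1.047552 × [bracket] = (1361/π) × 1.047552 × 0.774866 = 351.6 W/m².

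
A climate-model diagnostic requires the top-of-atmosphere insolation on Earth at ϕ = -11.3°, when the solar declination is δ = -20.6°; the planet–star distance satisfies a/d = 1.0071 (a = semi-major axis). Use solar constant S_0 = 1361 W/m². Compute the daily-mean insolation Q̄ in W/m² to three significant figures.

cos h₀ = −tan(-11.3°) tan(-20.600°) = -0.0751, h₀ = 1.6460 rad.
Bracket: h₀ sin ϕ sin δ + cos ϕ cos δ sin h₀ = 1.6460×-0.19595×-0.35184 + 0.98061×0.93606×0.99718 = 0.113480 + 0.915321 = 1.028801.
Inverse-square distance factor (a/d)² = 1.0071² = 1.014250.
Q̄ = (S_0/π) × 1.014250 × [bracket] = (1361/π) × 1.014250 × 1.028801 = 452.0 W/m².

Q̄ ≈ 452 W/m²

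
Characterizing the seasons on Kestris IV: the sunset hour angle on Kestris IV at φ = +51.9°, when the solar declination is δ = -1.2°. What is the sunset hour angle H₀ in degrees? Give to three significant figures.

cos H₀ = −tan φ · tan δ = −tan(+51.9°) × tan(-1.200°) = 0.0267, so H₀ = 1.5441 rad = 88.47°.

H₀ = 88.5°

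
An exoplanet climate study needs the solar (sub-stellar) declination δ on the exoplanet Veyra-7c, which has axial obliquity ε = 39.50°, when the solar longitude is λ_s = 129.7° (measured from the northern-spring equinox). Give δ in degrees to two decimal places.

sin δ = sin ε · sin λ_s = sin 39.50° × sin 129.7° = 0.489398.
δ = arcsin(0.489398) = +29.30°.

δ = +29.30°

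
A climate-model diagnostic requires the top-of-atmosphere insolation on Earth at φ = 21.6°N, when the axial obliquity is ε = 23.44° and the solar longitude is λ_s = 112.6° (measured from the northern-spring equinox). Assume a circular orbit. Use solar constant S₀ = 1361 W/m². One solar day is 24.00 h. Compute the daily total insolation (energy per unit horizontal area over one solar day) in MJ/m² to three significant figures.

Solar declination: sin δ = sin ε · sin λ_s = sin 23.44° × sin 112.6° = 0.36724, so δ = +21.546°.
cos H₀ = −tan(+21.6°) tan(+21.546°) = -0.1563, H₀ = 1.7278 rad.
Bracket: H₀ sin φ sin δ + cos φ cos δ sin H₀ = 1.7278×0.36812×0.36724 + 0.92978×0.93013×0.98771 = 0.233578 + 0.854188 = 1.087766.
Q̄ = (S₀/π) × [bracket] = (1361/π) × 1.087766 = 471.24 W/m².
Daily total = Q̄ × 24.00 h × 3600 s/h = 471.24 × 24.00 × 3600 / 10⁶ = 40.72 MJ/m².

40.7 MJ/m²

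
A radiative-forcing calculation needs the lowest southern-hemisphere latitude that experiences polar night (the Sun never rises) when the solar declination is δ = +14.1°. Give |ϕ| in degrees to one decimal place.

|ϕ| = 75.9°

Polar night requires cos h₀ = −tan ϕ tan δ ≥ 1, i.e. tan ϕ tan δ ≤ −1.
The boundary is |tan ϕ| · |tan δ| = 1, so |ϕ| = 90° − |δ| = 90° − 14.1° = 75.9° in the southern hemisphere.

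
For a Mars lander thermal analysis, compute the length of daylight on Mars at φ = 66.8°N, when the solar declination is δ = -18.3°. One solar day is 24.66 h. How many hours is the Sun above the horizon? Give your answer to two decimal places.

5.41 h

cos H₀ = −tan φ · tan δ = −tan(+66.8°) × tan(-18.300°) = 0.7716, so H₀ = 0.6894 rad = 39.50°.
Daylight = 2H₀/(2π) × 24.66 h = (0.6894/π) × 24.66 = 5.41 h.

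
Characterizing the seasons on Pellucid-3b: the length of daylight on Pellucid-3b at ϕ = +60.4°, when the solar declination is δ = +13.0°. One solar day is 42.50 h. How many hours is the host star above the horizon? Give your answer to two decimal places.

26.91 h

cos h₀ = −tan ϕ · tan δ = −tan(+60.4°) × tan(+13.000°) = -0.4064, so h₀ = 1.9893 rad = 113.98°.
Daylight = 2h₀/(2π) × 42.50 h = (1.9893/π) × 42.50 = 26.91 h.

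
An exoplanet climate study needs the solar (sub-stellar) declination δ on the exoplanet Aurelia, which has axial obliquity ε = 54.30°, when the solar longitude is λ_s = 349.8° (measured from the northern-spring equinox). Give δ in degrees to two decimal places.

sin δ = sin ε · sin λ_s = sin 54.30° × sin 349.8° = -0.143808.
δ = arcsin(-0.143808) = -8.27°.

δ = -8.27°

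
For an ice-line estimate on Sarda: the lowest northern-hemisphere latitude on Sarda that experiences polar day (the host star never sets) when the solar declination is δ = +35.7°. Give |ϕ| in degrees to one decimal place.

Polar day requires cos h₀ = −tan ϕ tan δ ≤ −1, i.e. tan ϕ tan δ ≥ 1.
The boundary is |tan ϕ| · |tan δ| = 1, so |ϕ| = 90° − |δ| = 90° − 35.7° = 54.3° in the northern hemisphere.

|ϕ| = 54.3°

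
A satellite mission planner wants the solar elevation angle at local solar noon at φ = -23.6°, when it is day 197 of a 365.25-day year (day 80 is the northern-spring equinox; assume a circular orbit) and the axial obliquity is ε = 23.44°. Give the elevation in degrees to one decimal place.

45.3°

Solar longitude: λ_s = 360° × (197 − 80)/365.25 = 115.318°.
sin δ = sin 23.44° × sin 115.318° = 0.35958, so δ = +21.074°.
At local noon the hour angle is zero, so the zenith angle equals |φ − δ| = |-23.6° − (+21.074°)| = 44.674°.
Elevation = 90° − 44.674° = 45.3°.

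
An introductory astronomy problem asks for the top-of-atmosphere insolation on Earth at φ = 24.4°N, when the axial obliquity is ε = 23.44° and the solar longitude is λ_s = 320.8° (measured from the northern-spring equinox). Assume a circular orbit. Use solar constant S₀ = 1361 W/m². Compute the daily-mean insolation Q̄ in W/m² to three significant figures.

Q̄ ≈ 314 W/m²

Solar declination: sin δ = sin ε · sin λ_s = sin 23.44° × sin 320.8° = -0.25141, so δ = -14.561°.
cos H₀ = −tan(+24.4°) tan(-14.561°) = 0.1178, H₀ = 1.4527 rad.
Bracket: H₀ sin φ sin δ + cos φ cos δ sin H₀ = 1.4527×0.41310×-0.25141 + 0.91068×0.96788×0.99303 = -0.150874 + 0.875285 = 0.724411.
Q̄ = (S₀/π) × [bracket] = (1361/π) × 0.724411 = 313.8 W/m².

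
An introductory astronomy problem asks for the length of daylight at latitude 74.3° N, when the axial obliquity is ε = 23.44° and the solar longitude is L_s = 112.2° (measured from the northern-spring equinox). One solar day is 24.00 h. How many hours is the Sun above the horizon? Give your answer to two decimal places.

24.00 h

Solar declination: sin δ = sin ε · sin L_s = sin 23.44° × sin 112.2° = 0.36830, so δ = +21.611°.
Sunrise equation: cos h₀ = −tan ϕ · tan δ = -1.4093 ≤ −1, so the Sun never sets (polar day) and h₀ = π.
Daylight = 2h₀/(2π) × 24.00 h = (3.1416/π) × 24.00 = 24.00 h.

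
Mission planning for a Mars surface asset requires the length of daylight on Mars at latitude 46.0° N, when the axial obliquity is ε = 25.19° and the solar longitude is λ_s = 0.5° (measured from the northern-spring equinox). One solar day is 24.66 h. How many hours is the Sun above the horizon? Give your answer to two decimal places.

12.36 h

Solar declination: sin δ = sin ε · sin λ_s = sin 25.19° × sin 0.5° = 0.00371, so δ = +0.213°.
cos H₀ = −tan φ · tan δ = −tan(+46.0°) × tan(+0.213°) = -0.0038, so H₀ = 1.5746 rad = 90.22°.
Daylight = 2H₀/(2π) × 24.66 h = (1.5746/π) × 24.66 = 12.36 h.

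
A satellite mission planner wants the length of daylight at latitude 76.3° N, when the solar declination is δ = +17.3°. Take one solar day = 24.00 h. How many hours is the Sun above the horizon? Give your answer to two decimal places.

Sunrise equation: cos h₀ = −tan ϕ · tan δ = -1.2777 ≤ −1, so the Sun never sets (polar day) and h₀ = π.
Daylight = 2h₀/(2π) × 24.00 h = (3.1416/π) × 24.00 = 24.00 h.

24.00 h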